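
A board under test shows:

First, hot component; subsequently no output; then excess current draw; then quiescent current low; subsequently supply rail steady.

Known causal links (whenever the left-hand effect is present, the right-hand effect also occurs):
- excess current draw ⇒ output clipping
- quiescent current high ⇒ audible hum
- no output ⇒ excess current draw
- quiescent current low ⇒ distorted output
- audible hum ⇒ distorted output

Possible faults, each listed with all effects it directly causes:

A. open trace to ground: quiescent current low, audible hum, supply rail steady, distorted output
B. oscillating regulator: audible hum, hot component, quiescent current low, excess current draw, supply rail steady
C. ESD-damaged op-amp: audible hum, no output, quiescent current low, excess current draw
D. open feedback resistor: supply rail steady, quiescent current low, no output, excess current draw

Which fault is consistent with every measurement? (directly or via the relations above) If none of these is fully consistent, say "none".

none

For each candidate, compare predicted effects to what was observed:
(A) open trace to ground — hot component miss; no output miss; excess current draw miss; quiescent current low match; supply rail steady match
(B) oscillating regulator — hot component match; no output miss; excess current draw match; quiescent current low match; supply rail steady match
(C) ESD-damaged op-amp — hot component miss; no output match; excess current draw match; quiescent current low match; supply rail steady miss
(D) open feedback resistor — hot component miss; no output match; excess current draw match; quiescent current low match; supply rail steady match
None of the listed candidates fits everything.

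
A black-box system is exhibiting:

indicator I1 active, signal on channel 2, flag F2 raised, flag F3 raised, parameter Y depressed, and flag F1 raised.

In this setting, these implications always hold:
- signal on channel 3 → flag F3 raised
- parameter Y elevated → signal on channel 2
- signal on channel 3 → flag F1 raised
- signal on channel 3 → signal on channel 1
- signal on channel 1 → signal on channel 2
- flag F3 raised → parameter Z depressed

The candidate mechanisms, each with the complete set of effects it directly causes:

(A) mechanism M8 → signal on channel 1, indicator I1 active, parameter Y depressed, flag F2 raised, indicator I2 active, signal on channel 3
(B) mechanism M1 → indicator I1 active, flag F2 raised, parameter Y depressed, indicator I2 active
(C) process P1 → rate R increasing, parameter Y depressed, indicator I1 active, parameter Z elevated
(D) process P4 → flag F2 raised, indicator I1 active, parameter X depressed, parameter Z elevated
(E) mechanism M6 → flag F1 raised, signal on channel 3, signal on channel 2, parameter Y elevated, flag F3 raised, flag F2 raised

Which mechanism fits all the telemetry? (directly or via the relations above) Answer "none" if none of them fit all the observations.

A

Testing each hypothesis:
(A) mechanism M8 — indicator I1 active yes; signal on channel 2 yes (via signal on channel 1 → signal on channel 2); flag F2 raised yes; flag F3 raised yes (via signal on channel 3 → flag F3 raised); parameter Y depressed yes; flag F1 raised yes (via signal on channel 3 → flag F1 raised)
(B) mechanism M1 — indicator I1 active yes; signal on channel 2 NO; flag F2 raised yes; flag F3 raised NO; parameter Y depressed yes; flag F1 raised NO
(C) process P1 — does not account for signal on channel 2, flag F2 raised, flag F3 raised, flag F1 raised
(D) process P4 — does not account for signal on channel 2, flag F3 raised, parameter Y depressed, flag F1 raised
(E) mechanism M6 — fails on indicator I1 active, parameter Y depressed (predicts parameter Y elevated, not parameter Y depressed)
(A) alone accounts for all the evidence.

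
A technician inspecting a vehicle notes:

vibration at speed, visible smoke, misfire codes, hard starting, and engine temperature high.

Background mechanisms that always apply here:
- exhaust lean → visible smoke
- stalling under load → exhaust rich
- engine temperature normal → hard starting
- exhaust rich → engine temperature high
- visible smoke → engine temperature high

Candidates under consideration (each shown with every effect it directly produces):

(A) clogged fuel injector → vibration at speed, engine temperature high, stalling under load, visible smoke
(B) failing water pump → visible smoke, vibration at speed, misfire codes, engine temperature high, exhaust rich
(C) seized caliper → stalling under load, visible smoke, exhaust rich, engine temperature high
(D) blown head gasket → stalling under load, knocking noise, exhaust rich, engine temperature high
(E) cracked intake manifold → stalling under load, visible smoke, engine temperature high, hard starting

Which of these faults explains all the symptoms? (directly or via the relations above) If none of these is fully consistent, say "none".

Testing each hypothesis:
(A) clogged fuel injector — does not account for misfire codes, hard starting
(B) failing water pump — does not account for hard starting
(C) seized caliper — vibration at speed -; visible smoke +; misfire codes -; hard starting -; engine temperature high +
(D) blown head gasket — does not account for vibration at speed, visible smoke, misfire codes, hard starting
(E) cracked intake manifold — does not account for vibration at speed, misfire codes
Every candidate fails on at least one observation.

none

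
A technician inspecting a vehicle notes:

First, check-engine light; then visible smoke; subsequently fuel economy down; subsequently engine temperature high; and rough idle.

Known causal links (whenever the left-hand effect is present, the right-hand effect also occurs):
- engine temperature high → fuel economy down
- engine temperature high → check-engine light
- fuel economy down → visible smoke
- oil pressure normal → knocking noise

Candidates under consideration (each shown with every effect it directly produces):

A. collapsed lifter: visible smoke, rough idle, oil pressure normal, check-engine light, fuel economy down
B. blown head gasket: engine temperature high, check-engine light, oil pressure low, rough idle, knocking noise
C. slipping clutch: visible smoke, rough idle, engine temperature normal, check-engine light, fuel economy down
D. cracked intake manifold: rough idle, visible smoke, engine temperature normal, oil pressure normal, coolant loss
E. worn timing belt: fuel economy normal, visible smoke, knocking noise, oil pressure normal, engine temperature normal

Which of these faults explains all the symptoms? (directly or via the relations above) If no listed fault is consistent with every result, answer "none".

B

Per-candidate check:
(A) collapsed lifter — check-engine light yes; visible smoke yes; fuel economy down yes; engine temperature high NO; rough idle yes
(B) blown head gasket — accounts for every observation (visible smoke via engine temperature high → fuel economy down → visible smoke)
(C) slipping clutch — check-engine light yes; visible smoke yes; fuel economy down yes; engine temperature high NO; rough idle yes
(D) cracked intake manifold — fails on check-engine light, fuel economy down, engine temperature high (predicts engine temperature normal, not engine temperature high)
(E) worn timing belt — fails on check-engine light, fuel economy down, engine temperature high, rough idle (predicts fuel economy normal, not fuel economy down; predicts engine temperature normal, not engine temperature high)
(B) is the only candidate with no mismatches.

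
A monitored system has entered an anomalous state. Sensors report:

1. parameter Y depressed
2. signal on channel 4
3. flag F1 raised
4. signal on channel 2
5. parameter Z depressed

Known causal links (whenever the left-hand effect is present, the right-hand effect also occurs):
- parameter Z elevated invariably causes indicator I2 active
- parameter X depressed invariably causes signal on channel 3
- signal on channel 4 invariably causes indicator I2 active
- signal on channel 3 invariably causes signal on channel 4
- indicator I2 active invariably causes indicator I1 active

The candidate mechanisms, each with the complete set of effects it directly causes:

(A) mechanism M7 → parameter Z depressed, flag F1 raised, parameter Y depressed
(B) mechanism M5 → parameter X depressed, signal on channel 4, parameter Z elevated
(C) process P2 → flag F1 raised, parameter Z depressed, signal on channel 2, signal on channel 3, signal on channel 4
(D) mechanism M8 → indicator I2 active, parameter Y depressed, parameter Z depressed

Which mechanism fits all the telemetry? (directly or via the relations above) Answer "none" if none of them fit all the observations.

none

For each candidate, compare predicted effects to what was observed:
(A) mechanism M7 — does not account for signal on channel 4, signal on channel 2
(B) mechanism M5 — parameter Y depressed -; signal on channel 4 +; flag F1 raised -; signal on channel 2 -; parameter Z depressed -
(C) process P2 — does not account for parameter Y depressed
(D) mechanism M8 — parameter Y depressed +; signal on channel 4 -; flag F1 raised -; signal on channel 2 -; parameter Z depressed +
None of the listed candidates fits everything.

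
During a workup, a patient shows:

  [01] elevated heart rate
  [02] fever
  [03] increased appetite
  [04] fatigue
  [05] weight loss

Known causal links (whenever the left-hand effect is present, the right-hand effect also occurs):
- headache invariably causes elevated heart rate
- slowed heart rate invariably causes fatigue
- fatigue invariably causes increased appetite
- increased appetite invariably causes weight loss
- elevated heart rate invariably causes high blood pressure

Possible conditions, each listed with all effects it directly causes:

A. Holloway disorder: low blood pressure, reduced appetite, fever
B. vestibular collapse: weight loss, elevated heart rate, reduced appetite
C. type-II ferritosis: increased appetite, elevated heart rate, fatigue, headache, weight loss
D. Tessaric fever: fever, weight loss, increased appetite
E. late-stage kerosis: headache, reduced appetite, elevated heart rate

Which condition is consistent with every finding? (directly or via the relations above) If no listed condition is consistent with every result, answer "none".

none

Testing each hypothesis:
(A) Holloway disorder — fails on elevated heart rate, increased appetite, fatigue, weight loss (predicts reduced appetite, not increased appetite)
(B) vestibular collapse — elevated heart rate yes; fever NO; increased appetite NO; fatigue NO; weight loss yes
(C) type-II ferritosis — elevated heart rate yes; fever NO; increased appetite yes; fatigue yes; weight loss yes
(D) Tessaric fever — does not account for elevated heart rate, fatigue
(E) late-stage kerosis — fails on fever, increased appetite, fatigue, weight loss (predicts reduced appetite, not increased appetite)
None of the listed candidates fits everything.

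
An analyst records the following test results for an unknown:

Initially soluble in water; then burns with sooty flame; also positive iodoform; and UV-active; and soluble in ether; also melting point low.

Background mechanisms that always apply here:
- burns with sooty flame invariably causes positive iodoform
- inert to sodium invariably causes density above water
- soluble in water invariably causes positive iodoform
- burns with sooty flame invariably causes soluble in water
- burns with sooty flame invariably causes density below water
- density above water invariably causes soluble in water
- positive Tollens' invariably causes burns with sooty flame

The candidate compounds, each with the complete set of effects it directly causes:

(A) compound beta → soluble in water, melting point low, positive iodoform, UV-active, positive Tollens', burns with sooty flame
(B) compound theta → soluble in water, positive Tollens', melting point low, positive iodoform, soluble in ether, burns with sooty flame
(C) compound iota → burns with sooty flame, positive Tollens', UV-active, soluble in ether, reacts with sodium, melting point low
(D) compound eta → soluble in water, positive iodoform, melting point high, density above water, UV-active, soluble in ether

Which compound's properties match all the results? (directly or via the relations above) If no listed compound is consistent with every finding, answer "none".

C

Testing each hypothesis:
(A) compound beta — soluble in water ✓; burns with sooty flame ✓; positive iodoform ✓; UV-active ✓; soluble in ether ✗; melting point low ✓
(B) compound theta — soluble in water ✓; burns with sooty flame ✓; positive iodoform ✓; UV-active ✗; soluble in ether ✓; melting point low ✓
(C) compound iota — accounts for every observation (soluble in water by burns with sooty flame → soluble in water)
(D) compound eta — soluble in water ✓; burns with sooty flame ✗; positive iodoform ✓; UV-active ✓; soluble in ether ✓; melting point low ✗
(C) is the only candidate with no mismatches.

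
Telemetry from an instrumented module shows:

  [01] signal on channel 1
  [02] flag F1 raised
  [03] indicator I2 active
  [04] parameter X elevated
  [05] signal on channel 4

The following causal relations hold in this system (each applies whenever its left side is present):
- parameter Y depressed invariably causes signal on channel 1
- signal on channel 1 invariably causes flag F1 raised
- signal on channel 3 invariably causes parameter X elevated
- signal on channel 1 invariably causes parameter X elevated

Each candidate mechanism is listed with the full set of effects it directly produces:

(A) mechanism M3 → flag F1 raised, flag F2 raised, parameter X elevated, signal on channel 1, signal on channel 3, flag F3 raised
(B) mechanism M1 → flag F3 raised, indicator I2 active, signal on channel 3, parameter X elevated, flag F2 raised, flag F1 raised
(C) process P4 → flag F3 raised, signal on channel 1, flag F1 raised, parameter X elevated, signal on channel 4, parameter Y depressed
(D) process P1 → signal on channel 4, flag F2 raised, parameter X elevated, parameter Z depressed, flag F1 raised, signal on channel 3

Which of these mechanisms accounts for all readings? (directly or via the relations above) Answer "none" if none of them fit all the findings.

none

Per-candidate check:
(A) mechanism M3 — does not account for indicator I2 active, signal on channel 4
(B) mechanism M1 — signal on channel 1 miss; flag F1 raised match; indicator I2 active match; parameter X elevated match; signal on channel 4 miss
(C) process P4 — signal on channel 1 match; flag F1 raised match; indicator I2 active miss; parameter X elevated match; signal on channel 4 match
(D) process P1 — does not account for signal on channel 1, indicator I2 active
No candidate is consistent with all observations.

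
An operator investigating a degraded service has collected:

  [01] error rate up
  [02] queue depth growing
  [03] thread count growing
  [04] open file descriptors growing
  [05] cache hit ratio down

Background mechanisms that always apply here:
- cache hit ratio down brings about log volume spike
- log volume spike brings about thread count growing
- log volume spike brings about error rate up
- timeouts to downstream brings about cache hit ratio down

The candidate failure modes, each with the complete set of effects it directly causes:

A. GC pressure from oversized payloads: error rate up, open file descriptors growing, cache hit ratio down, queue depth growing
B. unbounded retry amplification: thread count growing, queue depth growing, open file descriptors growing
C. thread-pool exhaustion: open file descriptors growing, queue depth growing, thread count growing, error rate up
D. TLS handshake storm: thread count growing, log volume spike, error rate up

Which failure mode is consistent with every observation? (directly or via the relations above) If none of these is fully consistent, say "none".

For each candidate, compare predicted effects to what was observed:
(A) GC pressure from oversized payloads — accounts for every observation (thread count growing via cache hit ratio down → log volume spike → thread count growing)
(B) unbounded retry amplification — error rate up NO; queue depth growing yes; thread count growing yes; open file descriptors growing yes; cache hit ratio down NO
(C) thread-pool exhaustion — does not account for cache hit ratio down
(D) TLS handshake storm — error rate up yes; queue depth growing NO; thread count growing yes; open file descriptors growing NO; cache hit ratio down NO
Only (A) is consistent with every observation.

A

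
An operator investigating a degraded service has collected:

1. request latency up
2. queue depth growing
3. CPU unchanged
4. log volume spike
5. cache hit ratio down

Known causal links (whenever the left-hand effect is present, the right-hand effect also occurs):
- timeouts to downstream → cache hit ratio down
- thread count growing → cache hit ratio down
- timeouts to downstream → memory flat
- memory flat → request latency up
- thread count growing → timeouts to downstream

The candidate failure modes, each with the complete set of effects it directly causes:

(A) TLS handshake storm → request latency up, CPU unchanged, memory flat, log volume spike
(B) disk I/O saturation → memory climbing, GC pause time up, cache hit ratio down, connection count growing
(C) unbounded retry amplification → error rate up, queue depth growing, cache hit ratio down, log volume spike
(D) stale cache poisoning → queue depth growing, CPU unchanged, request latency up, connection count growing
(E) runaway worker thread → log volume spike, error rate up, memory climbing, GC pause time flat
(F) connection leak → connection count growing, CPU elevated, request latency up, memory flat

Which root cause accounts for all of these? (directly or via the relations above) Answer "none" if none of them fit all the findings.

For each candidate, compare predicted effects to what was observed:
(A) TLS handshake storm — does not account for queue depth growing, cache hit ratio down
(B) disk I/O saturation — request latency up NO; queue depth growing NO; CPU unchanged NO; log volume spike NO; cache hit ratio down yes
(C) unbounded retry amplification — request latency up NO; queue depth growing yes; CPU unchanged NO; log volume spike yes; cache hit ratio down yes
(D) stale cache poisoning — does not account for log volume spike, cache hit ratio down
(E) runaway worker thread — request latency up NO; queue depth growing NO; CPU unchanged NO; log volume spike yes; cache hit ratio down NO
(F) connection leak — fails on queue depth growing, CPU unchanged, log volume spike, cache hit ratio down (predicts CPU elevated, not CPU unchanged)
None of the listed candidates fits everything.

none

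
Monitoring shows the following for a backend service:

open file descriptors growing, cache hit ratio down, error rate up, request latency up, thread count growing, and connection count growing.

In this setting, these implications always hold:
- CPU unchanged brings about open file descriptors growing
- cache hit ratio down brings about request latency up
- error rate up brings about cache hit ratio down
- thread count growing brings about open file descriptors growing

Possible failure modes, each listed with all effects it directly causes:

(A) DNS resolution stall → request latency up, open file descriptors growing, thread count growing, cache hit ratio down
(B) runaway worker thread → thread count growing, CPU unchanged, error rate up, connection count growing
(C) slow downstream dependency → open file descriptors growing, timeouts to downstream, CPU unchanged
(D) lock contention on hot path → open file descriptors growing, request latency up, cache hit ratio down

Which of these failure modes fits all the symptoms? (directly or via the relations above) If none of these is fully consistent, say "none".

B

Per-candidate check:
(A) DNS resolution stall — does not account for error rate up, connection count growing
(B) runaway worker thread — open file descriptors growing ✓ (via thread count growing → open file descriptors growing); cache hit ratio down ✓ (via error rate up → cache hit ratio down); error rate up ✓; request latency up ✓ (via error rate up → cache hit ratio down → request latency up); thread count growing ✓; connection count growing ✓
(C) slow downstream dependency — open file descriptors growing ✓; cache hit ratio down ✗; error rate up ✗; request latency up ✗; thread count growing ✗; connection count growing ✗
(D) lock contention on hot path — open file descriptors growing ✓; cache hit ratio down ✓; error rate up ✗; request latency up ✓; thread count growing ✗; connection count growing ✗
Only (B) is consistent with every observation.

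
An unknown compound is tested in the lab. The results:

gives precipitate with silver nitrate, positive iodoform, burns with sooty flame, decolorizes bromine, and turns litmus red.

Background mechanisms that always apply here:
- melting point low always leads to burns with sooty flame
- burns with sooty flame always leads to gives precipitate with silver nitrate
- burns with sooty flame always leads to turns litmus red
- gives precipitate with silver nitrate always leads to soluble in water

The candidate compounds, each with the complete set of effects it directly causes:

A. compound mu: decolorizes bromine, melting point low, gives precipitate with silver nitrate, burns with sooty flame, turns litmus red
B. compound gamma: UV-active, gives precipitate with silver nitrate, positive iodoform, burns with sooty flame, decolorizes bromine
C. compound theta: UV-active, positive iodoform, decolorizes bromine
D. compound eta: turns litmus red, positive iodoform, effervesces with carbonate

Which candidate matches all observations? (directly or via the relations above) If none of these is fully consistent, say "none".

For each candidate, compare predicted effects to what was observed:
(A) compound mu — does not account for positive iodoform
(B) compound gamma — accounts for every observation (turns litmus red via burns with sooty flame → turns litmus red)
(C) compound theta — does not account for gives precipitate with silver nitrate, burns with sooty flame, turns litmus red
(D) compound eta — gives precipitate with silver nitrate -; positive iodoform +; burns with sooty flame -; decolorizes bromine -; turns litmus red +
(B) is the only candidate with no mismatches.

B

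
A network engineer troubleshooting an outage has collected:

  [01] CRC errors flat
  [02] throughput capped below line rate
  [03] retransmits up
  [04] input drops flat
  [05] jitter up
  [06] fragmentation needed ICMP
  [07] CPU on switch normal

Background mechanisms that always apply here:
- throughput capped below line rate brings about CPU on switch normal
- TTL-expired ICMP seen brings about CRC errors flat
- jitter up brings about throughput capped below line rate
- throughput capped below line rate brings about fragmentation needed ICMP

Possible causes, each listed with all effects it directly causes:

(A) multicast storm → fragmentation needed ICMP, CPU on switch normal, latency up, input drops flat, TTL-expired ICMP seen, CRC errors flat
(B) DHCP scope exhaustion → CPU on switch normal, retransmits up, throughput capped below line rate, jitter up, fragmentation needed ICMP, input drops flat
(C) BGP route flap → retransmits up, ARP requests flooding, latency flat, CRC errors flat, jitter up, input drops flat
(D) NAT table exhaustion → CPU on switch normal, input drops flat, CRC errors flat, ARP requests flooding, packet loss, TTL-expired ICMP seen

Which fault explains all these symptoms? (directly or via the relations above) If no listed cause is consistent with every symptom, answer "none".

C

Checking each candidate against the observations:
(A) multicast storm — CRC errors flat ✓; throughput capped below line rate ✗; retransmits up ✗; input drops flat ✓; jitter up ✗; fragmentation needed ICMP ✓; CPU on switch normal ✓
(B) DHCP scope exhaustion — CRC errors flat ✗; throughput capped below line rate ✓; retransmits up ✓; input drops flat ✓; jitter up ✓; fragmentation needed ICMP ✓; CPU on switch normal ✓
(C) BGP route flap — accounts for every observation (throughput capped below line rate through jitter up → throughput capped below line rate)
(D) NAT table exhaustion — does not account for throughput capped below line rate, retransmits up, jitter up, fragmentation needed ICMP
Only (C) is consistent with every observation.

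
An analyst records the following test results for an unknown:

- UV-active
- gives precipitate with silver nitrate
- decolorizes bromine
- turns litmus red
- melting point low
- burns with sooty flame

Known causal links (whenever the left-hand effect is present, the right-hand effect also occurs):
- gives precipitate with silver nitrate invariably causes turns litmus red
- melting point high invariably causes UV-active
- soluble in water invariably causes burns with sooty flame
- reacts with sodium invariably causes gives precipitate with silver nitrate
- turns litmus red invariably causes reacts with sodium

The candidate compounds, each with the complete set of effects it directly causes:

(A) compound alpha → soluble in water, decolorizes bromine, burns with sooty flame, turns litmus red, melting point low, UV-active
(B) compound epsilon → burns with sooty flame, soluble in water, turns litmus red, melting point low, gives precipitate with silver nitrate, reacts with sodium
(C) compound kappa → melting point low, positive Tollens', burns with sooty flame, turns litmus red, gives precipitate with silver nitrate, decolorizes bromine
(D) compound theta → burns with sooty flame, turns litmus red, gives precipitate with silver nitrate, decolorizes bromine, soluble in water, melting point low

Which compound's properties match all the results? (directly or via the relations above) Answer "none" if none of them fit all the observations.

A

Testing each hypothesis:
(A) compound alpha — UV-active +; gives precipitate with silver nitrate + (by turns litmus red → reacts with sodium → gives precipitate with silver nitrate); decolorizes bromine +; turns litmus red +; melting point low +; burns with sooty flame +
(B) compound epsilon — does not account for UV-active, decolorizes bromine
(C) compound kappa — does not account for UV-active
(D) compound theta — does not account for UV-active
(A) alone accounts for all the evidence.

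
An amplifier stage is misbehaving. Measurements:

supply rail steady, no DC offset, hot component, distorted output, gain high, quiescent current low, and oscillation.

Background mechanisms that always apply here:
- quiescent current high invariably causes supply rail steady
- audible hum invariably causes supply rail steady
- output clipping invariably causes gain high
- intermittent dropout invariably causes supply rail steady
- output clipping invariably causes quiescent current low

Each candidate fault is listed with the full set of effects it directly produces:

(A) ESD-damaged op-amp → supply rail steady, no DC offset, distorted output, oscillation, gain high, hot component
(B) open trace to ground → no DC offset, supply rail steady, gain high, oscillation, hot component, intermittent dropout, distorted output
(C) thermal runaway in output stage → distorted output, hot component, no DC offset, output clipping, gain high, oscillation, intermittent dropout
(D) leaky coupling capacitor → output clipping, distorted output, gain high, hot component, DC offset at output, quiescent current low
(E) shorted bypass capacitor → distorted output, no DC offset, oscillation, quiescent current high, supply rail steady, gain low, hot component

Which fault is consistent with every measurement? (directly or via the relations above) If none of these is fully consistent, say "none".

C

Per-candidate check:
(A) ESD-damaged op-amp — supply rail steady match; no DC offset match; hot component match; distorted output match; gain high match; quiescent current low miss; oscillation match
(B) open trace to ground — supply rail steady match; no DC offset match; hot component match; distorted output match; gain high match; quiescent current low miss; oscillation match
(C) thermal runaway in output stage — supply rail steady match (via intermittent dropout → supply rail steady); no DC offset match; hot component match; distorted output match; gain high match; quiescent current low match (via output clipping → quiescent current low); oscillation match
(D) leaky coupling capacitor — supply rail steady miss; no DC offset miss; hot component match; distorted output match; gain high match; quiescent current low match; oscillation miss
(E) shorted bypass capacitor — supply rail steady match; no DC offset match; hot component match; distorted output match; gain high miss; quiescent current low miss; oscillation match
Only (C) is consistent with every observation.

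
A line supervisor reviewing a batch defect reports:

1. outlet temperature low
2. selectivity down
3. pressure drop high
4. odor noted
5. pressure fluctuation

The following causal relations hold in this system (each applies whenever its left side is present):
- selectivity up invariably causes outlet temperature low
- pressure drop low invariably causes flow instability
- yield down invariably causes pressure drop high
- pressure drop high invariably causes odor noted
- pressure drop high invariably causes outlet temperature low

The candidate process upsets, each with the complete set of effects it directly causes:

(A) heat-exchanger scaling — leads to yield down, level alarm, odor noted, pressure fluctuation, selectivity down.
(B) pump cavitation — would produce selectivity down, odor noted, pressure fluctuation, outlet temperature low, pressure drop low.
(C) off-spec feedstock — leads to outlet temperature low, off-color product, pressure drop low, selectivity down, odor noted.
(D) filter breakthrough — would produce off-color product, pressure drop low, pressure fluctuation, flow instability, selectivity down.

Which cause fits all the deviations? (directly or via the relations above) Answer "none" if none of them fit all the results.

Testing each hypothesis:
(A) heat-exchanger scaling — outlet temperature low match (via yield down → pressure drop high → outlet temperature low); selectivity down match; pressure drop high match (via yield down → pressure drop high); odor noted match; pressure fluctuation match
(B) pump cavitation — fails on pressure drop high (predicts pressure drop low, not pressure drop high)
(C) off-spec feedstock — fails on pressure drop high, pressure fluctuation (predicts pressure drop low, not pressure drop high)
(D) filter breakthrough — outlet temperature low miss; selectivity down match; pressure drop high miss; odor noted miss; pressure fluctuation match
(A) is the only candidate with no mismatches.

A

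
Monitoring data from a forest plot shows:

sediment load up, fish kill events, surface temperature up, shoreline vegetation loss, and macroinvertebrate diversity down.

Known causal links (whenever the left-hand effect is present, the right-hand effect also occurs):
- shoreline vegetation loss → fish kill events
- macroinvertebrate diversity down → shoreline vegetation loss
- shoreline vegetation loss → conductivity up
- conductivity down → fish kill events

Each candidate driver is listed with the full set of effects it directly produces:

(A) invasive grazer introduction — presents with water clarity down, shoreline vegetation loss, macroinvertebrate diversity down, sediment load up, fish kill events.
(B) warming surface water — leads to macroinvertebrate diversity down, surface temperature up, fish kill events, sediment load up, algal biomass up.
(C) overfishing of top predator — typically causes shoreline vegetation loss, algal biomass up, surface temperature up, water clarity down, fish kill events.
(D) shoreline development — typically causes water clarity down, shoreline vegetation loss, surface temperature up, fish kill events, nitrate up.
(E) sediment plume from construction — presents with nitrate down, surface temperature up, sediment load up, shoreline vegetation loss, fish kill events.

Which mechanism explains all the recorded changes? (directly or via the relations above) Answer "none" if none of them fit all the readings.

B

Per-candidate check:
(A) invasive grazer introduction — sediment load up match; fish kill events match; surface temperature up miss; shoreline vegetation loss match; macroinvertebrate diversity down match
(B) warming surface water — sediment load up match; fish kill events match; surface temperature up match; shoreline vegetation loss match (by macroinvertebrate diversity down → shoreline vegetation loss); macroinvertebrate diversity down match
(C) overfishing of top predator — sediment load up miss; fish kill events match; surface temperature up match; shoreline vegetation loss match; macroinvertebrate diversity down miss
(D) shoreline development — does not account for sediment load up, macroinvertebrate diversity down
(E) sediment plume from construction — sediment load up match; fish kill events match; surface temperature up match; shoreline vegetation loss match; macroinvertebrate diversity down miss
Only (B) is consistent with every observation.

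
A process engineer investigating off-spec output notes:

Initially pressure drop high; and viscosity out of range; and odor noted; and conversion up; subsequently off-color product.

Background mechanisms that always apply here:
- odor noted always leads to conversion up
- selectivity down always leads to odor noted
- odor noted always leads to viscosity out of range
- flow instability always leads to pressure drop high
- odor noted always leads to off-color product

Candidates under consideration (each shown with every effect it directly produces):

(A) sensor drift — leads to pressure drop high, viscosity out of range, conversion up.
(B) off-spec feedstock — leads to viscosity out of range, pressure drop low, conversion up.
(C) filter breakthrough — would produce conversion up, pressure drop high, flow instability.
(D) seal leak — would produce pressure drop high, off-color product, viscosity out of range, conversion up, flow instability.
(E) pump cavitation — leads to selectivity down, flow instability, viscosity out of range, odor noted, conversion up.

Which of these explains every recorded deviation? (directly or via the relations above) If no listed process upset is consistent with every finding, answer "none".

For each candidate, compare predicted effects to what was observed:
(A) sensor drift — does not account for odor noted, off-color product
(B) off-spec feedstock — pressure drop high miss; viscosity out of range match; odor noted miss; conversion up match; off-color product miss
(C) filter breakthrough — pressure drop high match; viscosity out of range miss; odor noted miss; conversion up match; off-color product miss
(D) seal leak — pressure drop high match; viscosity out of range match; odor noted miss; conversion up match; off-color product match
(E) pump cavitation — pressure drop high match (through flow instability → pressure drop high); viscosity out of range match; odor noted match; conversion up match; off-color product match (through odor noted → off-color product)
(E) alone accounts for all the evidence.

E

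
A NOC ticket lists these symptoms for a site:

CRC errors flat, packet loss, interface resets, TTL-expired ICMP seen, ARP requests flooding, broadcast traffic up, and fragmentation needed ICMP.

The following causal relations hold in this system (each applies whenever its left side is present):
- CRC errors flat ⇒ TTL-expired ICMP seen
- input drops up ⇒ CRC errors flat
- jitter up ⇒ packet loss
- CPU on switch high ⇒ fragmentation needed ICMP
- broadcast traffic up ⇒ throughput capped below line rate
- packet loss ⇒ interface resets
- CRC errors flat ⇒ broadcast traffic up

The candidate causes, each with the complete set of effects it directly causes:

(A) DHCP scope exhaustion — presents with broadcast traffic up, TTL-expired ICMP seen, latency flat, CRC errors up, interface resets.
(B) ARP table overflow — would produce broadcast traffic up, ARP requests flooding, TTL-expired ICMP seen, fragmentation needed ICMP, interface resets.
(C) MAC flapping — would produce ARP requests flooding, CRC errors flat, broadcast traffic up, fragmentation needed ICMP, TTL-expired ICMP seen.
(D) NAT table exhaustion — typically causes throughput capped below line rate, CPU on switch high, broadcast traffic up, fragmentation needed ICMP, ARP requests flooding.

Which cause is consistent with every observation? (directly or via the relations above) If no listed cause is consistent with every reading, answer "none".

For each candidate, compare predicted effects to what was observed:
(A) DHCP scope exhaustion — CRC errors flat -; packet loss -; interface resets +; TTL-expired ICMP seen +; ARP requests flooding -; broadcast traffic up +; fragmentation needed ICMP -
(B) ARP table overflow — does not account for CRC errors flat, packet loss
(C) MAC flapping — does not account for packet loss, interface resets
(D) NAT table exhaustion — CRC errors flat -; packet loss -; interface resets -; TTL-expired ICMP seen -; ARP requests flooding +; broadcast traffic up +; fragmentation needed ICMP +
No candidate is consistent with all observations.

none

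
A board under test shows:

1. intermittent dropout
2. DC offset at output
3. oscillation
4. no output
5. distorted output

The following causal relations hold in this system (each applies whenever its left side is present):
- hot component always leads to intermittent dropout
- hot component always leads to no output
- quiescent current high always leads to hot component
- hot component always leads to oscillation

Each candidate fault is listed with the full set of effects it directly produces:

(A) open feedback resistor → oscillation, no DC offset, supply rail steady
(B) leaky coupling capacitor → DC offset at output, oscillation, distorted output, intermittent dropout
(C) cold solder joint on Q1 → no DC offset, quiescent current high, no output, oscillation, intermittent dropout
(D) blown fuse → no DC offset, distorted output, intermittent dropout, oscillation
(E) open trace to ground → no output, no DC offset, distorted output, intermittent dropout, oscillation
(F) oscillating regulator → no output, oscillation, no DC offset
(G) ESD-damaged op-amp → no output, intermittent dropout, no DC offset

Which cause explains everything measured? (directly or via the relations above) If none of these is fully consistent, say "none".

none

For each candidate, compare predicted effects to what was observed:
(A) open feedback resistor — fails on intermittent dropout, DC offset at output, no output, distorted output (predicts no DC offset, not DC offset at output)
(B) leaky coupling capacitor — intermittent dropout yes; DC offset at output yes; oscillation yes; no output NO; distorted output yes
(C) cold solder joint on Q1 — fails on DC offset at output, distorted output (predicts no DC offset, not DC offset at output)
(D) blown fuse — intermittent dropout yes; DC offset at output NO; oscillation yes; no output NO; distorted output yes
(E) open trace to ground — intermittent dropout yes; DC offset at output NO; oscillation yes; no output yes; distorted output yes
(F) oscillating regulator — fails on intermittent dropout, DC offset at output, distorted output (predicts no DC offset, not DC offset at output)
(G) ESD-damaged op-amp — fails on DC offset at output, oscillation, distorted output (predicts no DC offset, not DC offset at output)
None of the listed candidates fits everything.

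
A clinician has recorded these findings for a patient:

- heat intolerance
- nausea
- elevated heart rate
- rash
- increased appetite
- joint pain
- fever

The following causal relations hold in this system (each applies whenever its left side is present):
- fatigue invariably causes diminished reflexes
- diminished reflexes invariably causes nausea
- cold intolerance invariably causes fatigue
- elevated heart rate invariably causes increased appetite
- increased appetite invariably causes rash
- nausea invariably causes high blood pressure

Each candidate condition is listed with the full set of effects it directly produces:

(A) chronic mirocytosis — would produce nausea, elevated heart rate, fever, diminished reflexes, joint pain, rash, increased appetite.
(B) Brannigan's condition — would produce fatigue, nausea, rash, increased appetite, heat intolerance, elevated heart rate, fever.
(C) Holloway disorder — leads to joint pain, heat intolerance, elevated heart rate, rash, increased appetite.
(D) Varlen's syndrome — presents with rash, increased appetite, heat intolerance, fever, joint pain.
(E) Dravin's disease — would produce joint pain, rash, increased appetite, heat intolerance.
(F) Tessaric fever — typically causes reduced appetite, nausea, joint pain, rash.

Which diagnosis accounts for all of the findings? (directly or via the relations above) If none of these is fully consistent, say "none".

none

Per-candidate check:
(A) chronic mirocytosis — does not account for heat intolerance
(B) Brannigan's condition — heat intolerance +; nausea +; elevated heart rate +; rash +; increased appetite +; joint pain -; fever +
(C) Holloway disorder — heat intolerance +; nausea -; elevated heart rate +; rash +; increased appetite +; joint pain +; fever -
(D) Varlen's syndrome — does not account for nausea, elevated heart rate
(E) Dravin's disease — heat intolerance +; nausea -; elevated heart rate -; rash +; increased appetite +; joint pain +; fever -
(F) Tessaric fever — heat intolerance -; nausea +; elevated heart rate -; rash +; increased appetite -; joint pain +; fever -
No candidate is consistent with all observations.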